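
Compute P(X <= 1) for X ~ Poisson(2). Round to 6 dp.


P(X<=1) = e^(-2)*2^0/0! + e^(-2)*2^1/1!
≈ 0.1353352832 + 0.2706705665
= 0.4060058497
≈ 0.406006

0.406006


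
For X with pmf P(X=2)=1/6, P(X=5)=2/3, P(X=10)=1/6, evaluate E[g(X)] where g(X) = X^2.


E[X^2] = sum(g(x)*P(x))
= 4*1/6 + 25*2/3 + 100*1/6
= 34

34


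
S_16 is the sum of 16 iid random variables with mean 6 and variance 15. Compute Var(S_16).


By independence, Var(S_n) = n*Var(X_1) = 16*15 = 240

240


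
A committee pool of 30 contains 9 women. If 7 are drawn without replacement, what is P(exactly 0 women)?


P(X=0) = C(9,0)*C(21,7) / C(30,7)
= 1*116280 / 2035800
= 116280/2035800 = 323/5655

323/5655


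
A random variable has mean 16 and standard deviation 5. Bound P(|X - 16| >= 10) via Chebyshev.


k = 10/5 = 2
Chebyshev: P(|X-mu| >= k*sigma) <= 1/k^2 = 1/2^2 = 1/4

1/4


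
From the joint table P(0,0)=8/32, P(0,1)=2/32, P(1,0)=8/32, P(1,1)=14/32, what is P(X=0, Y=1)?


Read from table: P(X=0, Y=1) = 2/32 = 1/16

1/16


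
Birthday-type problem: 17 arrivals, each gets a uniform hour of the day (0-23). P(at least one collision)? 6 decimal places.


P(all different) = prod((24-i)/24 for i=0..16) = 0.000423
P(at least one match) = 1 - 0.000423 = 0.999577

0.999577


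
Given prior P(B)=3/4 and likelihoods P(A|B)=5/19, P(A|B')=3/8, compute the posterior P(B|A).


P(A) = P(A|B)P(B) + P(A|B')P(B') = 5/19*3/4 + 3/8*1/4 = 177/608
P(B|A) = P(A|B)P(B)/P(A) = (15/76)/(177/608) = 40/59

40/59


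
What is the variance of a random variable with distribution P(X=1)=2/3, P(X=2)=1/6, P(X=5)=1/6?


E[X] = 11/6, E[X^2] = 11/2
Var(X) = E[X^2] - (E[X])^2 = 11/2 - (11/6)^2 = 77/36

77/36


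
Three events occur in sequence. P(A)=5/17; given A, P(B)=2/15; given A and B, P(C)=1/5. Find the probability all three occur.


P(A∩B∩C) = P(A) * P(B|A) * P(C|A∩B)
= 5/17 * 2/15 * 1/5
= 2/51 * 1/5 = 2/255

2/255


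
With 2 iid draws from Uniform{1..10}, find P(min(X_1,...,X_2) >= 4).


P(min >= 4) = P(all X_i >= 4) = (P(X_1 >= 4))^2
= (7/10)^2 = 49/100

49/100


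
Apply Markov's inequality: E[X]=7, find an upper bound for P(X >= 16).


Markov: P(X >= a) <= E[X]/a
P(X >= 16) <= 7/16

7/16


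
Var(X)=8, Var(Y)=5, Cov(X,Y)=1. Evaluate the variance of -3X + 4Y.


Var(-3X + 4Y) = (-3)^2*Var(X) + 4^2*Var(Y) + 2*(-3)*4*Cov(X,Y)
= 9*8 + 16*5 - 24*1
= 72 + 80 - 24 = 128

128


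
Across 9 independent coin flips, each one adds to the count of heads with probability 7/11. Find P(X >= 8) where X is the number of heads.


P(X>=8) = P(X=8) + P(X=9)
= 207532836/2357947691 + 40353607/2357947691
= 247886443/2357947691

247886443/2357947691


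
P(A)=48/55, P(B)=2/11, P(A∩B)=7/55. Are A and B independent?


P(A)*P(B) = 48/55*2/11 = 96/605
P(A∩B) = 7/55 != 96/605, so not independent

No, A and B are not independent


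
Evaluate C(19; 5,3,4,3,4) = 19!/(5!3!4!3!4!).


19! = 121645100408832000
Denominator: 5!=120 * 3!=6 * 4!=24 * 3!=6 * 4!=24
Coefficient = 121645100408832000 / 2488320 = 48886437600

48886437600


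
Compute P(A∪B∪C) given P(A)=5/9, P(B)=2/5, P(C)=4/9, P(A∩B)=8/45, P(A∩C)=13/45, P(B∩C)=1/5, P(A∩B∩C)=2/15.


P(A∪B∪C) = P(A)+P(B)+P(C) - P(AB)-P(AC)-P(BC) + P(ABC)
= 5/9+2/5+4/9 - 8/45-13/45-1/5 + 2/15
= 13/15

13/15


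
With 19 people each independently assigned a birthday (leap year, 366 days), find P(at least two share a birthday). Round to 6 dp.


P(all different) = prod((366-i)/366 for i=0..18) = 0.621705
P(at least one match) = 1 - 0.621705 = 0.378295

0.378295


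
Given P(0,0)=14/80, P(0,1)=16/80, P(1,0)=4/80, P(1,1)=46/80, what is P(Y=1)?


P(Y=1) = P(0,1)+P(1,1) = 16/80 + 46/80 = 62/80 = 31/40

31/40


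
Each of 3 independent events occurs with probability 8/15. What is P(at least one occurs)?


P(at least one) = 1 - P(none)
P(none) = (1 - 8/15)^3 = (7/15)^3 = 343/3375
P(at least one) = 1 - 343/3375 = 3032/3375

3032/3375


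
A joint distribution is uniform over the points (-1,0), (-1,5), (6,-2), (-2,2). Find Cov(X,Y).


E[X]=1/2, E[Y]=5/4, E[XY]=-21/4
Cov(X,Y) = E[XY] - E[X]E[Y] = -21/4 - 1/2*5/4 = -47/8

-47/8


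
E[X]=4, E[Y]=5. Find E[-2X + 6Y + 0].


E[-2X + 6Y + 0] = -2*E[X] + 6*E[Y] + 0
= (-2)*(4) + (6)*(5) + (0)
= -8 + 30 + 0 = 22

22


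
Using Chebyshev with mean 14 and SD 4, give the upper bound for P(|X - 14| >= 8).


k = 8/4 = 2
Chebyshev: P(|X-mu| >= k*sigma) <= 1/k^2 = 1/2^2 = 1/4

1/4


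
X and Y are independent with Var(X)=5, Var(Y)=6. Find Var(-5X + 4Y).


Independence => Cov(X,Y)=0
Var(-5X + 4Y) = (-5)^2*Var(X) + 4^2*Var(Y)
= 25*5 + 16*6 = 221

221


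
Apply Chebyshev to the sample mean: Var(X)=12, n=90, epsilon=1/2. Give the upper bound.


Var(Xbar) = Var(X)/n = 12/90
Chebyshev: P(|Xbar-mu| >= 1/2) <= Var(Xbar)/(1/2)^2 = (2/15)/(1/4) = 8/15

8/15


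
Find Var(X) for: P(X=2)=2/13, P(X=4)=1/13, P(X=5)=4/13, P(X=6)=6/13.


E[X] = 64/13, E[X^2] = 340/13
Var(X) = E[X^2] - (E[X])^2 = 340/13 - (64/13)^2 = 324/169

324/169


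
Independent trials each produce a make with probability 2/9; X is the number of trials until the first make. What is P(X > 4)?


P(X > 4) = P(first 4 trials all fail) = (1-p)^4 = (7/9)^4 = 2401/6561

2401/6561


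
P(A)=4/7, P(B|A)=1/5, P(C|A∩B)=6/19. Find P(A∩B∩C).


P(A∩B∩C) = P(A) * P(B|A) * P(C|A∩B)
= 4/7 * 1/5 * 6/19
= 4/35 * 6/19 = 24/665

24/665


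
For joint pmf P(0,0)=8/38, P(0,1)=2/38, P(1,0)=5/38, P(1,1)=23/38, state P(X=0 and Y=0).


Read from table: P(X=0, Y=0) = 8/38 = 4/19

4/19


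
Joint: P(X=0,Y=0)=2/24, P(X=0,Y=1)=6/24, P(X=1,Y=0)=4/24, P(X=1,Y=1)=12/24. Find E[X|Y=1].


P(Y=1) = 18/24
E[X|Y=1] = (0*6 + 1*12)/18 = 12/18 = 2/3

2/3


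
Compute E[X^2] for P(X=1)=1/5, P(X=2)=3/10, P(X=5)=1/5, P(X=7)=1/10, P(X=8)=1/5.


E[X^2] = sum(g(x)*P(x))
= 1*1/5 + 4*3/10 + 25*1/5 + 49*1/10 + 64*1/5
= 241/10

241/10


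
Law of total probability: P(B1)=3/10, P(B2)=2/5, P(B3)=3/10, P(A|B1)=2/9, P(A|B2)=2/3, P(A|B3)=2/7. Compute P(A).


P(A) = P(A|B1)P(B1) + P(A|B2)P(B2) + P(A|B3)P(B3)
= 2/9*3/10 + 2/3*2/5 + 2/7*3/10
= 1/15 + 4/15 + 3/35 = 44/105

44/105


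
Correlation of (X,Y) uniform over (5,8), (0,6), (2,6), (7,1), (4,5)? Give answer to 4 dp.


Cov(X,Y) = -2.9200, Var(X) = 5.8400, Var(Y) = 5.3600
rho = Cov/(sqrt(VarX)*sqrt(VarY)) = -0.5219

-0.5219


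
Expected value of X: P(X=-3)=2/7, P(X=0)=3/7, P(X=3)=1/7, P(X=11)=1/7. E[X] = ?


E[X] = sum(x * P(x))
= -3*2/7 + 0*3/7 + 3*1/7 + 11*1/7
= 8/7

8/7


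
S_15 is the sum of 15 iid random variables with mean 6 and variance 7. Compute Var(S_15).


By independence, Var(S_n) = n*Var(X_1) = 15*7 = 105

105


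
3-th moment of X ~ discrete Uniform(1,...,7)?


E[X^3] = (1/7) * sum(x^3 for x=1..7)
= 784/7 = 112

112


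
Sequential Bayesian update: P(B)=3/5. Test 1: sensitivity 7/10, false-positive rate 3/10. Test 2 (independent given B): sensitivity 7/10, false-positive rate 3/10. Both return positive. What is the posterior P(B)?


After test 1: P(+) = 7/10*3/5 + 3/10*2/5 = 27/50
P(B|+) = (21/50)/(27/50) = 7/9
After test 2 (use post1 as new prior): P(+) = 7/10*7/9 + 3/10*2/9 = 11/18
P(B|+,+) = (49/90)/(11/18) = 49/55

49/55


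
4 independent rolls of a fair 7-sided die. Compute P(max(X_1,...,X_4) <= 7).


P(max <= 7) = P(all X_i <= 7) = (P(X_1 <= 7))^4
= (7/7)^4 = 1^4 = 1

1


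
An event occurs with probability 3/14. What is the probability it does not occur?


P(A') = 1 - P(A) = 1 - 3/14 = 11/14

11/14


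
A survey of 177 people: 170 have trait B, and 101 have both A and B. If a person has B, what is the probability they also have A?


P(A|B) = P(A∩B)/P(B) = (101/177)/(170/177) = 101/170

101/170


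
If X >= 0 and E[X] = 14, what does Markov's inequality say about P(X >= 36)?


Markov: P(X >= a) <= E[X]/a
P(X >= 36) <= 14/36 = 7/18

7/18


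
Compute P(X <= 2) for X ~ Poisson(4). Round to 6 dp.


P(X<=2) = e^(-4)*4^0/0! + e^(-4)*4^1/1! + e^(-4)*4^2/2!
≈ 0.0183156389 + 0.0732625556 + 0.1465251111
= 0.2381033056
≈ 0.238103

0.238103


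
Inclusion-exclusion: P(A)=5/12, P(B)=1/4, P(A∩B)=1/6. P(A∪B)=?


P(A∪B) = P(A) + P(B) - P(A∩B)
= 5/12 + 1/4 - 1/6 = 1/2

1/2


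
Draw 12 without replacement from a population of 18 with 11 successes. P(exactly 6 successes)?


P(X=6) = C(11,6)*C(7,6) / C(18,12)
= 462*7 / 18564
= 3234/18564 = 77/442

77/442


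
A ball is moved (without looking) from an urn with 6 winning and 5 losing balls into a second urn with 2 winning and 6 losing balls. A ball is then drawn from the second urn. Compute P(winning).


P(transfer winning) = 6/11; P(transfer losing) = 5/11
If winning transferred: Urn II has 3 winning of 9, so P(winning|winning moved) = 1/3
If losing transferred: Urn II has 2 winning of 9, so P(winning|losing moved) = 2/9
By total probability: P(winning) = 6/11*1/3 + 5/11*2/9 = 28/99

28/99


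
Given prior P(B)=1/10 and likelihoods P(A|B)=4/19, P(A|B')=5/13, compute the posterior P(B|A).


P(A) = P(A|B)P(B) + P(A|B')P(B') = 4/19*1/10 + 5/13*9/10 = 907/2470
P(B|A) = P(A|B)P(B)/P(A) = (2/95)/(907/2470) = 52/907

52/907


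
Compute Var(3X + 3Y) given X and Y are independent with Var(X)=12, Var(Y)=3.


Independence => Cov(X,Y)=0
Var(3X + 3Y) = 3^2*Var(X) + 3^2*Var(Y)
= 9*12 + 9*3 = 135

135


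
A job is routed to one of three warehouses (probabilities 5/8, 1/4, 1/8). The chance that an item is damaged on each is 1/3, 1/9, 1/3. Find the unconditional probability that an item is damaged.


P(A) = P(A|B1)P(B1) + P(A|B2)P(B2) + P(A|B3)P(B3)
= 1/3*5/8 + 1/9*1/4 + 1/3*1/8
= 5/24 + 1/36 + 1/24 = 5/18

5/18


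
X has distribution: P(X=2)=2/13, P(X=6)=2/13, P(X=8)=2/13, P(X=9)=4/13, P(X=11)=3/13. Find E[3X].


E[3X] = sum(g(x)*P(x))
= 6*2/13 + 18*2/13 + 24*2/13 + 27*4/13 + 33*3/13
= 303/13

303/13


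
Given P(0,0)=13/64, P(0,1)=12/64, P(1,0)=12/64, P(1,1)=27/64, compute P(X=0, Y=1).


Read from table: P(X=0, Y=1) = 12/64 = 3/16

3/16


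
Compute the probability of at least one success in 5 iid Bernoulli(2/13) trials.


P(at least one) = 1 - P(none)
P(none) = (1 - 2/13)^5 = (11/13)^5 = 161051/371293
P(at least one) = 1 - 161051/371293 = 210242/371293

210242/371293


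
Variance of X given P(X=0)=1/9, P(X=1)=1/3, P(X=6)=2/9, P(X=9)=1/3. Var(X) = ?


E[X] = 14/3, E[X^2] = 106/3
Var(X) = E[X^2] - (E[X])^2 = 106/3 - (14/3)^2 = 122/9

122/9


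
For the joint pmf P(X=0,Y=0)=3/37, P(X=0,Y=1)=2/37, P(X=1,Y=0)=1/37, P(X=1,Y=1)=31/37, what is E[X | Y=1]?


P(Y=1) = 33/37
E[X|Y=1] = (0*2 + 1*31)/33 = 31/33

31/33


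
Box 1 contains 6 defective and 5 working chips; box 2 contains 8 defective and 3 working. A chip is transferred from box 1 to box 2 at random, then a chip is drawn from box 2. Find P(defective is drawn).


P(transfer defective) = 6/11; P(transfer working) = 5/11
If defective transferred: Urn II has 9 defective of 12, so P(defective|defective moved) = 3/4
If working transferred: Urn II has 8 defective of 12, so P(defective|working moved) = 2/3
By total probability: P(defective) = 6/11*3/4 + 5/11*2/3 = 47/66

47/66


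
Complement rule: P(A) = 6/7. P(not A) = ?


P(A') = 1 - P(A) = 1 - 6/7 = 1/7

1/7


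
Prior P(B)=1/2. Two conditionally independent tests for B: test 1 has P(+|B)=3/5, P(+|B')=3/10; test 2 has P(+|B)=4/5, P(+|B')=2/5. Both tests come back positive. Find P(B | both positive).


After test 1: P(+) = 3/5*1/2 + 3/10*1/2 = 9/20
P(B|+) = (3/10)/(9/20) = 2/3
After test 2 (use post1 as new prior): P(+) = 4/5*2/3 + 2/5*1/3 = 2/3
P(B|+,+) = (8/15)/(2/3) = 4/5

4/5


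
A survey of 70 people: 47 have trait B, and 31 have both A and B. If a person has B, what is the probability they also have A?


P(A|B) = P(A∩B)/P(B) = (31/70)/(47/70) = 31/47

31/47


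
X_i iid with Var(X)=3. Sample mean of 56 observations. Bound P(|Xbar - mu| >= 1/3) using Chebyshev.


Var(Xbar) = Var(X)/n = 3/56
Chebyshev: P(|Xbar-mu| >= 1/3) <= Var(Xbar)/(1/3)^2 = (3/56)/(1/9) = 27/56

27/56


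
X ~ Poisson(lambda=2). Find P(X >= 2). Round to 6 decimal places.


P(X>=2) = 1 - P(X<=1) = 1 - (e^(-2)*2^0/0! + e^(-2)*2^1/1!)
≈ 1 - (0.1353352832 + 0.2706705665)
= 1 - 0.4060058497 = 0.5939941503
≈ 0.593994

0.593994


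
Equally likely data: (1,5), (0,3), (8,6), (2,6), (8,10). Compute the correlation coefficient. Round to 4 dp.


Cov(X,Y) = 6.2000, Var(X) = 12.1600, Var(Y) = 5.2000
rho = Cov/(sqrt(VarX)*sqrt(VarY)) = 0.7797

0.7797


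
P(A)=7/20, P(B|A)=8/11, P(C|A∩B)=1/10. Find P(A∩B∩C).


P(A∩B∩C) = P(A) * P(B|A) * P(C|A∩B)
= 7/20 * 8/11 * 1/10
= 14/55 * 1/10 = 7/275

7/275


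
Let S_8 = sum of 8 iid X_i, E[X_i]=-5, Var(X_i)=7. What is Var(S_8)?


By independence, Var(S_n) = n*Var(X_1) = 8*7 = 56

56


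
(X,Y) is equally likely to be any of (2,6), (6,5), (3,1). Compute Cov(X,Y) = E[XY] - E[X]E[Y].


E[X]=11/3, E[Y]=4, E[XY]=15
Cov(X,Y) = E[XY] - E[X]E[Y] = 15 - 11/3*4 = 1/3

1/3


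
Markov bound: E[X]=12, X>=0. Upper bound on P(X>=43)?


Markov: P(X >= a) <= E[X]/a
P(X >= 43) <= 12/43

12/43


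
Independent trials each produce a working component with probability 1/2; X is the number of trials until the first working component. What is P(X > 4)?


P(X > 4) = P(first 4 trials all fail) = (1-p)^4 = (1/2)^4 = 1/16

1/16


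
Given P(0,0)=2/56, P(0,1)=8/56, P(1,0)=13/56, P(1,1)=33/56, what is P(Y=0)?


P(Y=0) = P(0,0)+P(1,0) = 2/56 + 13/56 = 15/56

15/56


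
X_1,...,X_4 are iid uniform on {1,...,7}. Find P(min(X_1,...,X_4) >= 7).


P(min >= 7) = P(all X_i >= 7) = (P(X_1 >= 7))^4
= (1/7)^4 = 1/2401

1/2401


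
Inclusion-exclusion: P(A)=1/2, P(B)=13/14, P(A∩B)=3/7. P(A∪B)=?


P(A∪B) = P(A) + P(B) - P(A∩B)
= 1/2 + 13/14 - 3/7 = 1

1


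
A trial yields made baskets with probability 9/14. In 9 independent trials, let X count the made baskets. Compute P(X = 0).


P(X=0) = C(9,0) * p^0 * (1-p)^9
= 1 * 1 * 1953125/20661046784
= 1953125/20661046784

1953125/20661046784


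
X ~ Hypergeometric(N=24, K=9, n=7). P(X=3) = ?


P(X=3) = C(9,3)*C(15,4) / C(24,7)
= 84*1365 / 346104
= 114660/346104 = 3185/9614

3185/9614


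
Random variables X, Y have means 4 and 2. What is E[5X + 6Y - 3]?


E[5X + 6Y - 3] = 5*E[X] + 6*E[Y] - 3
= (5)*(4) + (6)*(2) + (-3)
= 20 + 12 - 3 = 29

29


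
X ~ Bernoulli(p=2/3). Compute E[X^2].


For Bernoulli: X in {0,1}
E[X^2] = 0^2*(1-2/3) + 1^2*2/3 = 2/3

2/3


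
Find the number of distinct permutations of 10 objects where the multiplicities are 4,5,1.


10! = 3628800
Denominator: 4!=24 * 5!=120 * 1!=1
Coefficient = 3628800 / 2880 = 1260

1260


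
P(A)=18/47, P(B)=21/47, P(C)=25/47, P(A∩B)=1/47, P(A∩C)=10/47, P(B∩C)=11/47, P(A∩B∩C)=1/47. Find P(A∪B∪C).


P(A∪B∪C) = P(A)+P(B)+P(C) - P(AB)-P(AC)-P(BC) + P(ABC)
= 18/47+21/47+25/47 - 1/47-10/47-11/47 + 1/47
= 43/47

43/47


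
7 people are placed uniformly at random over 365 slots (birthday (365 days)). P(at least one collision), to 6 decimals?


P(all different) = prod((365-i)/365 for i=0..6) = 0.943764
P(at least one match) = 1 - 0.943764 = 0.056236

0.056236


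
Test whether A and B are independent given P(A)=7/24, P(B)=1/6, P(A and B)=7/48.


P(A)*P(B) = 7/24*1/6 = 7/144
P(A∩B) = 7/48 != 7/144, so not independent

No, A and B are not independent


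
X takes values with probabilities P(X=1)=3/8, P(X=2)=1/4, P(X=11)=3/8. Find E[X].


E[X] = sum(x * P(x))
= 1*3/8 + 2*1/4 + 11*3/8
= 5

5


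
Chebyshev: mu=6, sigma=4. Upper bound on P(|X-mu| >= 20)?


k = 20/4 = 5
Chebyshev: P(|X-mu| >= k*sigma) <= 1/k^2 = 1/5^2 = 1/25

1/25


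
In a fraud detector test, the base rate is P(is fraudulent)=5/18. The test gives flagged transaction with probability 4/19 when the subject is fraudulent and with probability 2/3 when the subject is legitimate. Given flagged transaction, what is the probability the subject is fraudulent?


P(A) = P(A|B)P(B) + P(A|B')P(B') = 4/19*5/18 + 2/3*13/18 = 277/513
P(B|A) = P(A|B)P(B)/P(A) = (10/171)/(277/513) = 30/277

30/277


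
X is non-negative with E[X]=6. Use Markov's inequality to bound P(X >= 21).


Markov: P(X >= a) <= E[X]/a
P(X >= 21) <= 6/21 = 2/7

2/7


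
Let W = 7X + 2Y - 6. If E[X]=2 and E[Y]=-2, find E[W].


E[7X + 2Y - 6] = 7*E[X] + 2*E[Y] - 6
= (7)*(2) + (2)*(-2) + (-6)
= 14 - 4 - 6 = 4

4


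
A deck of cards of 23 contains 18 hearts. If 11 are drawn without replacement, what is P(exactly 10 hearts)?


P(X=10) = C(18,10)*C(5,1) / C(23,11)
= 43758*5 / 1352078
= 218790/1352078 = 495/3059

495/3059


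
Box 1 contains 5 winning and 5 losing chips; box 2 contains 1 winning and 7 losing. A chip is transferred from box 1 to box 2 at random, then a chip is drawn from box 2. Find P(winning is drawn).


P(transfer winning) = 5/10 = 1/2; P(transfer losing) = 1/2
If winning transferred: Urn II has 2 winning of 9, so P(winning|winning moved) = 2/9
If losing transferred: Urn II has 1 winning of 9, so P(winning|losing moved) = 1/9
By total probability: P(winning) = 1/2*2/9 + 1/2*1/9 = 1/6

1/6


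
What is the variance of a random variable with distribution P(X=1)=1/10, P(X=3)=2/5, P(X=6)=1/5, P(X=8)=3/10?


E[X] = 49/10, E[X^2] = 301/10
Var(X) = E[X^2] - (E[X])^2 = 301/10 - (49/10)^2 = 609/100

609/100


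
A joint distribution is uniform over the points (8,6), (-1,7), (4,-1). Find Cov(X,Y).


E[X]=11/3, E[Y]=4, E[XY]=37/3
Cov(X,Y) = E[XY] - E[X]E[Y] = 37/3 - 11/3*4 = -7/3

-7/3


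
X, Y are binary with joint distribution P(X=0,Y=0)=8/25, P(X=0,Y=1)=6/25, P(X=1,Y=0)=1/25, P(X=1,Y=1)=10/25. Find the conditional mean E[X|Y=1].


P(Y=1) = 16/25
E[X|Y=1] = (0*6 + 1*10)/16 = 10/16 = 5/8

5/8


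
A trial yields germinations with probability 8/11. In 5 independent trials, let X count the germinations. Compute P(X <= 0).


P(X<=0) = P(X=0)
= 243/161051
= 243/161051

243/161051


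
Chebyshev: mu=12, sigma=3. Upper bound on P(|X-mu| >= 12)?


k = 12/3 = 4
Chebyshev: P(|X-mu| >= k*sigma) <= 1/k^2 = 1/4^2 = 1/16

1/16


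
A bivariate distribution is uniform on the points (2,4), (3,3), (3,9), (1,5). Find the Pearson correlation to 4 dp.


Cov(X,Y) = 0.4375, Var(X) = 0.6875, Var(Y) = 5.1875
rho = Cov/(sqrt(VarX)*sqrt(VarY)) = 0.2317

0.2317


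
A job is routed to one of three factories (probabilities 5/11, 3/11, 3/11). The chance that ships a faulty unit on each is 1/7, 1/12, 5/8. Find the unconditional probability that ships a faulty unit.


P(A) = P(A|B1)P(B1) + P(A|B2)P(B2) + P(A|B3)P(B3)
= 1/7*5/11 + 1/12*3/11 + 5/8*3/11
= 5/77 + 1/44 + 15/88 = 159/616

159/616


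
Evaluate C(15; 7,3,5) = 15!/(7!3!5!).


15! = 1307674368000
Denominator: 7!=5040 * 3!=6 * 5!=120
Coefficient = 1307674368000 / 3628800 = 360360

360360


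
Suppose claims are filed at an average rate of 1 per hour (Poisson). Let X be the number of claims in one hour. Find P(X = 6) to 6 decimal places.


P(X=6) = e^(-1) * 1^6 / 6!
≈ 0.3678794412 * 1 / 720
≈ 0.000511

0.000511


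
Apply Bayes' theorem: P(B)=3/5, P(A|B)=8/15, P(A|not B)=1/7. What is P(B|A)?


P(A) = P(A|B)P(B) + P(A|B')P(B') = 8/15*3/5 + 1/7*2/5 = 66/175
P(B|A) = P(A|B)P(B)/P(A) = (8/25)/(66/175) = 28/33

28/33


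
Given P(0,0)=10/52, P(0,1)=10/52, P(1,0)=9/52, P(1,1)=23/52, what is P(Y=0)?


P(Y=0) = P(0,0)+P(1,0) = 10/52 + 9/52 = 19/52

19/52


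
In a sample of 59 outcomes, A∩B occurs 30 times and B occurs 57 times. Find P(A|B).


P(A|B) = P(A∩B)/P(B) = (30/59)/(57/59) = 30/57 = 10/19

10/19


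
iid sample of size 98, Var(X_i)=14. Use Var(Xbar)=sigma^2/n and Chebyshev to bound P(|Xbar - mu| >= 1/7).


Var(Xbar) = Var(X)/n = 14/98
Chebyshev: P(|Xbar-mu| >= 1/7) <= Var(Xbar)/(1/7)^2 = (1/7)/(1/49) = 7
Bound exceeds 1, so trivial bound: 1

1


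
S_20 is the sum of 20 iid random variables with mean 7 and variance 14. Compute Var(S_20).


By independence, Var(S_n) = n*Var(X_1) = 20*14 = 280

280


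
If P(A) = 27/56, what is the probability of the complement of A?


P(A') = 1 - P(A) = 1 - 27/56 = 29/56

29/56


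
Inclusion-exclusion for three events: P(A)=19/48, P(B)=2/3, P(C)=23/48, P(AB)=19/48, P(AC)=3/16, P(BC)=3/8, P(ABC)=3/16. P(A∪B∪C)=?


P(A∪B∪C) = P(A)+P(B)+P(C) - P(AB)-P(AC)-P(BC) + P(ABC)
= 19/48+2/3+23/48 - 19/48-3/16-3/8 + 3/16
= 37/48

37/48


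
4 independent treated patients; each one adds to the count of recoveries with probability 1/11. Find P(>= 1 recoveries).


P(at least one) = 1 - P(none)
P(none) = (1 - 1/11)^4 = (10/11)^4 = 10000/14641
P(at least one) = 1 - 10000/14641 = 4641/14641

4641/14641


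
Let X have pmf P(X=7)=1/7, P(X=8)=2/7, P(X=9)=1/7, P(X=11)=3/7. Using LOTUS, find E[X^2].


E[X^2] = sum(g(x)*P(x))
= 49*1/7 + 64*2/7 + 81*1/7 + 121*3/7
= 621/7

621/7


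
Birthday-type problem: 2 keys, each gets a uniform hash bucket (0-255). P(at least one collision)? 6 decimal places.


P(all different) = prod((256-i)/256 for i=0..1) = 0.996094
P(at least one match) = 1 - 0.996094 = 0.003906

0.003906


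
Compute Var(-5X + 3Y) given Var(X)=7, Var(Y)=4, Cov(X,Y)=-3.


Var(-5X + 3Y) = (-5)^2*Var(X) + 3^2*Var(Y) + 2*(-5)*3*Cov(X,Y)
= 25*7 + 9*4 - 30*(-3)
= 175 + 36 + 90 = 301

301


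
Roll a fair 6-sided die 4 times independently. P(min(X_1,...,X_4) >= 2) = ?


P(min >= 2) = P(all X_i >= 2) = (P(X_1 >= 2))^4
= (5/6)^4 = 625/1296

625/1296


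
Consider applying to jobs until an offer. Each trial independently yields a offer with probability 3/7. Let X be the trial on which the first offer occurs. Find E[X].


For geometric (trials until first success), E[X] = 1/p = 1/(3/7) = 7/3

7/3


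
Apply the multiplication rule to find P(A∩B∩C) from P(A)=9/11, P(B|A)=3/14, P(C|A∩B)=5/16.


P(A∩B∩C) = P(A) * P(B|A) * P(C|A∩B)
= 9/11 * 3/14 * 5/16
= 27/154 * 5/16 = 135/2464

135/2464


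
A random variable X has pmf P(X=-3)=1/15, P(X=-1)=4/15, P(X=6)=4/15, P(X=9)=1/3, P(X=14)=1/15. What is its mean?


E[X] = sum(x * P(x))
= -3*1/15 - 1*4/15 + 6*4/15 + 9*1/3 + 14*1/15
= 76/15

76/15


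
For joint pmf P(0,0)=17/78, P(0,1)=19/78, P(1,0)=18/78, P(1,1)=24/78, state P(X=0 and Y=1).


Read from table: P(X=0, Y=1) = 19/78

19/78


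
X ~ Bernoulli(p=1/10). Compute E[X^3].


For Bernoulli: X in {0,1}
E[X^3] = 0^3*(1-1/10) + 1^3*1/10 = 1/10

1/10


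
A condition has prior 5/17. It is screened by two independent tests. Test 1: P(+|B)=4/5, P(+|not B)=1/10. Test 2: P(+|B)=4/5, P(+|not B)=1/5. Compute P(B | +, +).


After test 1: P(+) = 4/5*5/17 + 1/10*12/17 = 26/85
P(B|+) = (4/17)/(26/85) = 10/13
After test 2 (use post1 as new prior): P(+) = 4/5*10/13 + 1/5*3/13 = 43/65
P(B|+,+) = (8/13)/(43/65) = 40/43

40/43


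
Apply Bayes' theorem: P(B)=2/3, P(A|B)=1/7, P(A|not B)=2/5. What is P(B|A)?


P(A) = P(A|B)P(B) + P(A|B')P(B') = 1/7*2/3 + 2/5*1/3 = 8/35
P(B|A) = P(A|B)P(B)/P(A) = (2/21)/(8/35) = 5/12

5/12


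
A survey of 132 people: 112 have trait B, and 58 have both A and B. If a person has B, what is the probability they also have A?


P(A|B) = P(A∩B)/P(B) = (58/132)/(112/132) = 58/112 = 29/56

29/56


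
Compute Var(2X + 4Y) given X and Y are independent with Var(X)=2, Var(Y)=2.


Independence => Cov(X,Y)=0
Var(2X + 4Y) = 2^2*Var(X) + 4^2*Var(Y)
= 4*2 + 16*2 = 40

40


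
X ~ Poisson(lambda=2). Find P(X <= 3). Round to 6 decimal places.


P(X<=3) = e^(-2)*2^0/0! + e^(-2)*2^1/1! + e^(-2)*2^2/2! + e^(-2)*2^3/3!
≈ 0.1353352832 + 0.2706705665 + 0.2706705665 + 0.1804470443
= 0.8571234605
≈ 0.857123

0.857123


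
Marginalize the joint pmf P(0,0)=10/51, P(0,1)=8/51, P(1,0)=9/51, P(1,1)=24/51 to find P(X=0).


P(X=0) = P(0,0)+P(0,1) = 10/51 + 8/51 = 18/51 = 6/17

6/17


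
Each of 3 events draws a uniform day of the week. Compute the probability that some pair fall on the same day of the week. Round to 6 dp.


P(all different) = prod((7-i)/7 for i=0..2) = 0.612245
P(at least one match) = 1 - 0.612245 = 0.387755

0.387755


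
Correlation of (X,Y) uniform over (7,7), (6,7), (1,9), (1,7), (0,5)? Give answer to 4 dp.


Cov(X,Y) = 0.4000, Var(X) = 8.4000, Var(Y) = 1.6000
rho = Cov/(sqrt(VarX)*sqrt(VarY)) = 0.1091

0.1091


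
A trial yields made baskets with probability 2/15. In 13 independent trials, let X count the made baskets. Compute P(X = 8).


P(X=8) = C(13,8) * p^8 * (1-p)^5
= 1287 * 256/2562890625 * 371293/759375
= 13592294144/216243896484375

13592294144/216243896484375


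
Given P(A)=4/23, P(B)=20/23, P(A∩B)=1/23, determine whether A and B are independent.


P(A)*P(B) = 4/23*20/23 = 80/529
P(A∩B) = 1/23 != 80/529, so not independent

No, A and B are not independent


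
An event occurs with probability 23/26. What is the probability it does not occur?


P(A') = 1 - P(A) = 1 - 23/26 = 3/26

3/26


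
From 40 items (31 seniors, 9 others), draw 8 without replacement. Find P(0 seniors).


P(X=0) = C(31,0)*C(9,8) / C(40,8)
= 1*9 / 76904685
= 9/76904685 = 1/8544965

1/8544965


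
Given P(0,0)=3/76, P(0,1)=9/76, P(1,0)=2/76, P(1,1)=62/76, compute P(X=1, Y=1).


Read from table: P(X=1, Y=1) = 62/76 = 31/38

31/38


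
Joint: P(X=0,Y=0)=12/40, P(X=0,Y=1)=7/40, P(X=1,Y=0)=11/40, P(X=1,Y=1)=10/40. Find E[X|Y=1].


P(Y=1) = 17/40
E[X|Y=1] = (0*7 + 1*10)/17 = 10/17

10/17


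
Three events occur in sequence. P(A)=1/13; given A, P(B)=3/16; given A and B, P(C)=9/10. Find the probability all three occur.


P(A∩B∩C) = P(A) * P(B|A) * P(C|A∩B)
= 1/13 * 3/16 * 9/10
= 3/208 * 9/10 = 27/2080

27/2080


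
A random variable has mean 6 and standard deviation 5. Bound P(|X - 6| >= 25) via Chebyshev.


k = 25/5 = 5
Chebyshev: P(|X-mu| >= k*sigma) <= 1/k^2 = 1/5^2 = 1/25

1/25


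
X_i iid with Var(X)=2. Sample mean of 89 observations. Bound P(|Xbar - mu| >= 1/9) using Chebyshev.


Var(Xbar) = Var(X)/n = 2/89
Chebyshev: P(|Xbar-mu| >= 1/9) <= Var(Xbar)/(1/9)^2 = (2/89)/(1/81) = 162/89
Bound exceeds 1, so trivial bound: 1

1


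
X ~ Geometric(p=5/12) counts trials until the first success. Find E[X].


For geometric (trials until first success), E[X] = 1/p = 1/(5/12) = 12/5

12/5


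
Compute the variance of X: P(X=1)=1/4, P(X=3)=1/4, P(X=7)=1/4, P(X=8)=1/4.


E[X] = 19/4, E[X^2] = 123/4
Var(X) = E[X^2] - (E[X])^2 = 123/4 - (19/4)^2 = 131/16

131/16


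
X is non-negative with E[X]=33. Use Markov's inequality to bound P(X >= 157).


Markov: P(X >= a) <= E[X]/a
P(X >= 157) <= 33/157

33/157


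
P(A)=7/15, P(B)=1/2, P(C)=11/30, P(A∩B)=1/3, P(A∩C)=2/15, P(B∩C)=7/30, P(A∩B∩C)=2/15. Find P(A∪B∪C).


P(A∪B∪C) = P(A)+P(B)+P(C) - P(AB)-P(AC)-P(BC) + P(ABC)
= 7/15+1/2+11/30 - 1/3-2/15-7/30 + 2/15
= 23/30

23/30


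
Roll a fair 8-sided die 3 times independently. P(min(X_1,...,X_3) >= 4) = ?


P(min >= 4) = P(all X_i >= 4) = (P(X_1 >= 4))^3
= (5/8)^3 = 125/512

125/512


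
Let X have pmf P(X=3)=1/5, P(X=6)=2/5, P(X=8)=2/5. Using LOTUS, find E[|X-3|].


E[|X-3|] = sum(g(x)*P(x))
= 0*1/5 + 3*2/5 + 5*2/5
= 16/5

16/5


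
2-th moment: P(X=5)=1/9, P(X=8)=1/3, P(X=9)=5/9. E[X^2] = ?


E[X^2] = sum(x^2 * P(x))
= 25*1/9 + 64*1/3 + 81*5/9
= 622/9

622/9


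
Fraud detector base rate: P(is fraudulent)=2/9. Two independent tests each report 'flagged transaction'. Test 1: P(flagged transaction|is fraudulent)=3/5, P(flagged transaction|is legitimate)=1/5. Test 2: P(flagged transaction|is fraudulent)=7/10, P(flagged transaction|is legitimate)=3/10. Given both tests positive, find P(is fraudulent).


After test 1: P(+) = 3/5*2/9 + 1/5*7/9 = 13/45
P(B|+) = (2/15)/(13/45) = 6/13
After test 2 (use post1 as new prior): P(+) = 7/10*6/13 + 3/10*7/13 = 63/130
P(B|+,+) = (21/65)/(63/130) = 2/3

2/3


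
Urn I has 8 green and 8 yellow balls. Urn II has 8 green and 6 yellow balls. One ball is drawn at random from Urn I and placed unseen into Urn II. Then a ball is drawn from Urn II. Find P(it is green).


P(transfer green) = 8/16 = 1/2; P(transfer yellow) = 1/2
If green transferred: Urn II has 9 green of 15, so P(green|green moved) = 3/5
If yellow transferred: Urn II has 8 green of 15, so P(green|yellow moved) = 8/15
By total probability: P(green) = 1/2*3/5 + 1/2*8/15 = 17/30

17/30


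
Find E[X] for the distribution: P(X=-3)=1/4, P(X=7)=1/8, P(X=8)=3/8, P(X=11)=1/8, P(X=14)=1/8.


E[X] = sum(x * P(x))
= -3*1/4 + 7*1/8 + 8*3/8 + 11*1/8 + 14*1/8
= 25/4

25/4


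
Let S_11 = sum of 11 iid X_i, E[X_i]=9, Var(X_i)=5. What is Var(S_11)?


By independence, Var(S_n) = n*Var(X_1) = 11*5 = 55

55


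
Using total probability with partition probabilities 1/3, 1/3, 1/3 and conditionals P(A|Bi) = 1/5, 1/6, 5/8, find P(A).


P(A) = P(A|B1)P(B1) + P(A|B2)P(B2) + P(A|B3)P(B3)
= 1/5*1/3 + 1/6*1/3 + 5/8*1/3
= 1/15 + 1/18 + 5/24 = 119/360

119/360


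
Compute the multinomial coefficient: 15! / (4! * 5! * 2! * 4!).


15! = 1307674368000
Denominator: 4!=24 * 5!=120 * 2!=2 * 4!=24
Coefficient = 1307674368000 / 138240 = 9459450

9459450


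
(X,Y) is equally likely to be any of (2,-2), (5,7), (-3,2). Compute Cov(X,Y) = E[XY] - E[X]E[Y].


E[X]=4/3, E[Y]=7/3, E[XY]=25/3
Cov(X,Y) = E[XY] - E[X]E[Y] = 25/3 - 4/3*7/3 = 47/9

47/9


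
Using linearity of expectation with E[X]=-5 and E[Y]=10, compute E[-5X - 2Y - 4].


E[-5X - 2Y - 4] = -5*E[X] - 2*E[Y] - 4
= (-5)*(-5) + (-2)*(10) + (-4)
= 25 - 20 - 4 = 1

1


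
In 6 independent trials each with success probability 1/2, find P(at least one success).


P(at least one) = 1 - P(none)
P(none) = (1 - 1/2)^6 = (1/2)^6 = 1/64
P(at least one) = 1 - 1/64 = 63/64

63/64


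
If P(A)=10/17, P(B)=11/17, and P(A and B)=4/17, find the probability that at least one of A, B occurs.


P(A∪B) = P(A) + P(B) - P(A∩B)
= 10/17 + 11/17 - 4/17 = 1

1


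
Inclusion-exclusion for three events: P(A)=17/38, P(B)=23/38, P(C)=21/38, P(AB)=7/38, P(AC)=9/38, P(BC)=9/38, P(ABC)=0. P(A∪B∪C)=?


P(A∪B∪C) = P(A)+P(B)+P(C) - P(AB)-P(AC)-P(BC) + P(ABC)
= 17/38+23/38+21/38 - 7/38-9/38-9/38 + 0
= 18/19

18/19


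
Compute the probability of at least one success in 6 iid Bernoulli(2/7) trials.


P(at least one) = 1 - P(none)
P(none) = (1 - 2/7)^6 = (5/7)^6 = 15625/117649
P(at least one) = 1 - 15625/117649 = 102024/117649

102024/117649


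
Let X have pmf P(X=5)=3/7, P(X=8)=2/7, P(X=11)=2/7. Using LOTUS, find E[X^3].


E[X^3] = sum(g(x)*P(x))
= 125*3/7 + 512*2/7 + 1331*2/7
= 4061/7

4061/7


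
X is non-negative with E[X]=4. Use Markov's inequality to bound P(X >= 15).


Markov: P(X >= a) <= E[X]/a
P(X >= 15) <= 4/15

4/15


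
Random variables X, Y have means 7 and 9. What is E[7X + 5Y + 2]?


E[7X + 5Y + 2] = 7*E[X] + 5*E[Y] + 2
= (7)*(7) + (5)*(9) + (2)
= 49 + 45 + 2 = 96

96


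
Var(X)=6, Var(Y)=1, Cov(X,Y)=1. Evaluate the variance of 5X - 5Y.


Var(5X - 5Y) = 5^2*Var(X) + (-5)^2*Var(Y) + 2*5*(-5)*Cov(X,Y)
= 25*6 + 25*1 - 50*1
= 150 + 25 - 50 = 125

125


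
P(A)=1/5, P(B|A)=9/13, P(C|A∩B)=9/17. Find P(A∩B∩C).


P(A∩B∩C) = P(A) * P(B|A) * P(C|A∩B)
= 1/5 * 9/13 * 9/17
= 9/65 * 9/17 = 81/1105

81/1105


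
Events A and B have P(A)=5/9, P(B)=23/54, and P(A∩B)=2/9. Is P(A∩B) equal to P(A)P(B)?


P(A)*P(B) = 5/9*23/54 = 115/486
P(A∩B) = 2/9 != 115/486, so not independent

No, A and B are not independent


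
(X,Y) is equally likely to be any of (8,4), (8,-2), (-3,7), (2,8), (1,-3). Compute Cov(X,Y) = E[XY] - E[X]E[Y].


E[X]=16/5, E[Y]=14/5, E[XY]=8/5
Cov(X,Y) = E[XY] - E[X]E[Y] = 8/5 - 16/5*14/5 = -184/25

-184/25


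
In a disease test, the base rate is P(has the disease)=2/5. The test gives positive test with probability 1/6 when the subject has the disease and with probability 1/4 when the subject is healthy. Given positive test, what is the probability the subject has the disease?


P(A) = P(A|B)P(B) + P(A|B')P(B') = 1/6*2/5 + 1/4*3/5 = 13/60
P(B|A) = P(A|B)P(B)/P(A) = (1/15)/(13/60) = 4/13

4/13


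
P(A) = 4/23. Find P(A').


P(A') = 1 - P(A) = 1 - 4/23 = 19/23

19/23


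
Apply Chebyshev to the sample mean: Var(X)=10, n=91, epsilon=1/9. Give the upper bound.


Var(Xbar) = Var(X)/n = 10/91
Chebyshev: P(|Xbar-mu| >= 1/9) <= Var(Xbar)/(1/9)^2 = (10/91)/(1/81) = 810/91
Bound exceeds 1, so trivial bound: 1

1


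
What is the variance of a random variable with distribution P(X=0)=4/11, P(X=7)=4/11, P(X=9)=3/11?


E[X] = 5, E[X^2] = 439/11
Var(X) = E[X^2] - (E[X])^2 = 439/11 - (5)^2 = 164/11

164/11


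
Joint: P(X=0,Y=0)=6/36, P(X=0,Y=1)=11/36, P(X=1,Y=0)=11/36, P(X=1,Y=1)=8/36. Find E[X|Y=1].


P(Y=1) = 19/36
E[X|Y=1] = (0*11 + 1*8)/19 = 8/19

8/19


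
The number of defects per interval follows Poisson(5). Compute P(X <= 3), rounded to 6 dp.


P(X<=3) = e^(-5)*5^0/0! + e^(-5)*5^1/1! + e^(-5)*5^2/2! + e^(-5)*5^3/3!
≈ 0.0067379470 + 0.0336897350 + 0.0842243375 + 0.1403738958
= 0.2650259153
≈ 0.265026

0.265026


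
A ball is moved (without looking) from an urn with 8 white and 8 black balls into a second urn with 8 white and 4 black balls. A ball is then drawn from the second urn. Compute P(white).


P(transfer white) = 8/16 = 1/2; P(transfer black) = 1/2
If white transferred: Urn II has 9 white of 13, so P(white|white moved) = 9/13
If black transferred: Urn II has 8 white of 13, so P(white|black moved) = 8/13
By total probability: P(white) = 1/2*9/13 + 1/2*8/13 = 17/26

17/26


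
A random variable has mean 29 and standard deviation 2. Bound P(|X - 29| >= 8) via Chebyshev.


k = 8/2 = 4
Chebyshev: P(|X-mu| >= k*sigma) <= 1/k^2 = 1/4^2 = 1/16

1/16


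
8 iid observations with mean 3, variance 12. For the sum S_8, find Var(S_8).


By independence, Var(S_n) = n*Var(X_1) = 8*12 = 96

96


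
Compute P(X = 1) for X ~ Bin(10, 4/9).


P(X=1) = C(10,1) * p^1 * (1-p)^9
= 10 * 4/9 * 1953125/387420489
= 78125000/3486784401

78125000/3486784401


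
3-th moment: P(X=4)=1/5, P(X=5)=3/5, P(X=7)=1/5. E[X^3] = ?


E[X^3] = sum(x^3 * P(x))
= 64*1/5 + 125*3/5 + 343*1/5
= 782/5

782/5


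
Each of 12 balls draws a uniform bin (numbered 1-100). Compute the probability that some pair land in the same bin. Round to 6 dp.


P(all different) = prod((100-i)/100 for i=0..11) = 0.503153
P(at least one match) = 1 - 0.503153 = 0.496847

0.496847


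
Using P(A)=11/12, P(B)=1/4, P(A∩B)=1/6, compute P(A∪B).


P(A∪B) = P(A) + P(B) - P(A∩B)
= 11/12 + 1/4 - 1/6 = 1

1


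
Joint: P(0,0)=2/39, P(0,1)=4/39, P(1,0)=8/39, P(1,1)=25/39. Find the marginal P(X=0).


P(X=0) = P(0,0)+P(0,1) = 2/39 + 4/39 = 6/39 = 2/13

2/13


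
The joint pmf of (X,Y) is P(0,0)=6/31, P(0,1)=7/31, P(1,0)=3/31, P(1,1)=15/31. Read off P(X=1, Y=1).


Read from table: P(X=1, Y=1) = 15/31

15/31


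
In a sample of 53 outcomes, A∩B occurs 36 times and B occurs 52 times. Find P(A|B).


P(A|B) = P(A∩B)/P(B) = (36/53)/(52/53) = 36/52 = 9/13

9/13


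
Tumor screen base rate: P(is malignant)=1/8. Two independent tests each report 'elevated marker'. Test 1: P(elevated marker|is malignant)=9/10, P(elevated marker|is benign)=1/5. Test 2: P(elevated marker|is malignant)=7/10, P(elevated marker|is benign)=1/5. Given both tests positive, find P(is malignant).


After test 1: P(+) = 9/10*1/8 + 1/5*7/8 = 23/80
P(B|+) = (9/80)/(23/80) = 9/23
After test 2 (use post1 as new prior): P(+) = 7/10*9/23 + 1/5*14/23 = 91/230
P(B|+,+) = (63/230)/(91/230) = 9/13

9/13


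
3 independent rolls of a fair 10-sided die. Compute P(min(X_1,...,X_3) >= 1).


P(min >= 1) = P(all X_i >= 1) = (P(X_1 >= 1))^3
= (10/10)^3 = 1^3 = 1

1


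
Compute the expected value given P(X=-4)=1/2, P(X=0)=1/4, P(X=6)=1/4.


E[X] = sum(x * P(x))
= -4*1/2 + 0*1/4 + 6*1/4
= -1/2

-1/2


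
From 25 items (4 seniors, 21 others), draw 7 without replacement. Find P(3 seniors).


P(X=3) = C(4,3)*C(21,4) / C(25,7)
= 4*5985 / 480700
= 23940/480700 = 63/1265

63/1265


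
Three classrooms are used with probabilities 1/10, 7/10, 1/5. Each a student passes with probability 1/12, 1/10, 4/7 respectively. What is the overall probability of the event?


P(A) = P(A|B1)P(B1) + P(A|B2)P(B2) + P(A|B3)P(B3)
= 1/12*1/10 + 1/10*7/10 + 4/7*1/5
= 1/120 + 7/100 + 4/35 = 809/4200

809/4200


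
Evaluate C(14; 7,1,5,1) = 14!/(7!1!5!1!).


14! = 87178291200
Denominator: 7!=5040 * 1!=1 * 5!=120 * 1!=1
Coefficient = 87178291200 / 604800 = 144144

144144


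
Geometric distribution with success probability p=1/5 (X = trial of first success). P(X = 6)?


P(X=6) = (1-p)^5 * p = (4/5)^5 * 1/5
= 1024/3125 * 1/5 = 1024/15625

1024/15625


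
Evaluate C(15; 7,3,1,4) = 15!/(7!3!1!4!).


15! = 1307674368000
Denominator: 7!=5040 * 3!=6 * 1!=1 * 4!=24
Coefficient = 1307674368000 / 725760 = 1801800

1801800


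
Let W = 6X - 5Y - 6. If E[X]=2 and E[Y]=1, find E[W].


E[6X - 5Y - 6] = 6*E[X] - 5*E[Y] - 6
= (6)*(2) + (-5)*(1) + (-6)
= 12 - 5 - 6 = 1

1


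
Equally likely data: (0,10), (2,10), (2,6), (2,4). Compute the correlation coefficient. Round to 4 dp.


Cov(X,Y) = -1.2500, Var(X) = 0.7500, Var(Y) = 6.7500
rho = Cov/(sqrt(VarX)*sqrt(VarY)) = -0.5556

-0.5556


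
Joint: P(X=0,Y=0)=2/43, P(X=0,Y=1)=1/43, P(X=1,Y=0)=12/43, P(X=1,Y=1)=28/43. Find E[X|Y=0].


P(Y=0) = 14/43
E[X|Y=0] = (0*2 + 1*12)/14 = 12/14 = 6/7

6/7


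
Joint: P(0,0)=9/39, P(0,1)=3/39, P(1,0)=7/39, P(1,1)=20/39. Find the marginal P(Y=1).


P(Y=1) = P(0,1)+P(1,1) = 3/39 + 20/39 = 23/39

23/39


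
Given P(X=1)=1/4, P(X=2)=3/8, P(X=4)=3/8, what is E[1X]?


E[1X] = sum(g(x)*P(x))
= 1*1/4 + 2*3/8 + 4*3/8
= 5/2

5/2


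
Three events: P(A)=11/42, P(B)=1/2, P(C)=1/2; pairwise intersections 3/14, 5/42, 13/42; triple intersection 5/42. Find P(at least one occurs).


P(A∪B∪C) = P(A)+P(B)+P(C) - P(AB)-P(AC)-P(BC) + P(ABC)
= 11/42+1/2+1/2 - 3/14-5/42-13/42 + 5/42
= 31/42

31/42


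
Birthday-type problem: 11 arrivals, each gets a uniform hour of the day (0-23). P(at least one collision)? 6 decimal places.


P(all different) = prod((24-i)/24 for i=0..10) = 0.065479
P(at least one match) = 1 - 0.065479 = 0.934521

0.934521


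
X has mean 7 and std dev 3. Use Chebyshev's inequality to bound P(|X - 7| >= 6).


k = 6/3 = 2
Chebyshev: P(|X-mu| >= k*sigma) <= 1/k^2 = 1/2^2 = 1/4

1/4


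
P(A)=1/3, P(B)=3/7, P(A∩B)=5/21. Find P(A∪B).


P(A∪B) = P(A) + P(B) - P(A∩B)
= 1/3 + 3/7 - 5/21 = 11/21

11/21


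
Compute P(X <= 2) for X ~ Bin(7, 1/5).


P(X<=2) = P(X=0) + P(X=1) + P(X=2)
= 16384/78125 + 28672/78125 + 21504/78125
= 13312/15625

13312/15625


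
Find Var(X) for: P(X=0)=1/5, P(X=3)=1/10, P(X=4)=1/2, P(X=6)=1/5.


E[X] = 7/2, E[X^2] = 161/10
Var(X) = E[X^2] - (E[X])^2 = 161/10 - (7/2)^2 = 77/20

77/20


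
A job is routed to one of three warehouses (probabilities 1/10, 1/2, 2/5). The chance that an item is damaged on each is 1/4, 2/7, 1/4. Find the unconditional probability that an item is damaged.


P(A) = P(A|B1)P(B1) + P(A|B2)P(B2) + P(A|B3)P(B3)
= 1/4*1/10 + 2/7*1/2 + 1/4*2/5
= 1/40 + 1/7 + 1/10 = 15/56

15/56


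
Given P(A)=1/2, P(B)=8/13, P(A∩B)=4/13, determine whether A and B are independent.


P(A)*P(B) = 1/2*8/13 = 4/13
P(A∩B) = 4/13, which equals P(A)P(B), so independent

Yes, A and B are independent


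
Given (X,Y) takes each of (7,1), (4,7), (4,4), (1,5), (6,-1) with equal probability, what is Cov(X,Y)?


E[X]=22/5, E[Y]=16/5, E[XY]=10
Cov(X,Y) = E[XY] - E[X]E[Y] = 10 - 22/5*16/5 = -102/25

-102/25


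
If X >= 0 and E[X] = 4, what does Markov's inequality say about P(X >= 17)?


Markov: P(X >= a) <= E[X]/a
P(X >= 17) <= 4/17

4/17
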